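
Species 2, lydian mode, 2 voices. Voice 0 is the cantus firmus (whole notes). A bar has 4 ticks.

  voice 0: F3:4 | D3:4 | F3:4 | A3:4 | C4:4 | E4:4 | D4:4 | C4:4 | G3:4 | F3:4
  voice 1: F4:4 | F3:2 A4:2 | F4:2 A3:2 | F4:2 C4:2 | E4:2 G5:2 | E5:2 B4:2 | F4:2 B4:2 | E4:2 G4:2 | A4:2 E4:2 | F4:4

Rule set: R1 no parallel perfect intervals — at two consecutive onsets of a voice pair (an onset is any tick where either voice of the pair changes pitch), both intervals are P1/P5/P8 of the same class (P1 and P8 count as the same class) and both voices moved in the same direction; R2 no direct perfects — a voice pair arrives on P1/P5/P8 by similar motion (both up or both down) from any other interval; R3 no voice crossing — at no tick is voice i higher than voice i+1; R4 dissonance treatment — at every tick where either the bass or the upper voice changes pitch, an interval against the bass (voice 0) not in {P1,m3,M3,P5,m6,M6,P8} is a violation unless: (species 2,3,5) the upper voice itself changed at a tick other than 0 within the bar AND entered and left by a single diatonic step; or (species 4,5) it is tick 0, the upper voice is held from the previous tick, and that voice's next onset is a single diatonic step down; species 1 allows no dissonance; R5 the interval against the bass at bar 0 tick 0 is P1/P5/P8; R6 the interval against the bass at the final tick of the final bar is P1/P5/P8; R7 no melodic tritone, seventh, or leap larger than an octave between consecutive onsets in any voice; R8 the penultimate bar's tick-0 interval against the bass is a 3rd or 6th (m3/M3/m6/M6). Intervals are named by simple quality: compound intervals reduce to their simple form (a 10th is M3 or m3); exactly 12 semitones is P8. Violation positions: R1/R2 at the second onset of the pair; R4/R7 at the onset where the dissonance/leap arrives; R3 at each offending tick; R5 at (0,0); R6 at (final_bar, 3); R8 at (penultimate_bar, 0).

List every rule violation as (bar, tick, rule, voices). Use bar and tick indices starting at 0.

(1, 2, R7, (1,))
(4, 2, R7, (1,))
(6, 0, R7, (1,))
(6, 2, R7, (1,))
(8, 0, R4, (0, 1))
(8, 0, R8, (0, 1))

bar 0: v0=F3 v1=F4 downbeat P8
bar 1: v0=D3 v1=F3 downbeat m3
bar 2: v0=F3 v1=F4 downbeat P8
bar 3: v0=A3 v1=F4 downbeat m6
bar 4: v0=C4 v1=E4 downbeat M3
bar 5: v0=E4 v1=E5 downbeat P8
bar 6: v0=D4 v1=F4 downbeat m3
bar 7: v0=C4 v1=E4 downbeat M3
bar 8: v0=G3 v1=A4 downbeat M2
bar 9: v0=F3 v1=F4 downbeat P8
  -> R7 @ bar 1 tick 2 v(1,): F3->A4 leap 16st
  -> R7 @ bar 4 tick 2 v(1,): E4->G5 leap 15st
  -> R7 @ bar 6 tick 0 v(1,): B4->F4 leap 6st
  -> R7 @ bar 6 tick 2 v(1,): F4->B4 leap 6st
  -> R4 @ bar 8 tick 0 v(0, 1): G3/A4 M2 untreated
  -> R8 @ bar 8 tick 0 v(0, 1): penult M2 not 3rd/6th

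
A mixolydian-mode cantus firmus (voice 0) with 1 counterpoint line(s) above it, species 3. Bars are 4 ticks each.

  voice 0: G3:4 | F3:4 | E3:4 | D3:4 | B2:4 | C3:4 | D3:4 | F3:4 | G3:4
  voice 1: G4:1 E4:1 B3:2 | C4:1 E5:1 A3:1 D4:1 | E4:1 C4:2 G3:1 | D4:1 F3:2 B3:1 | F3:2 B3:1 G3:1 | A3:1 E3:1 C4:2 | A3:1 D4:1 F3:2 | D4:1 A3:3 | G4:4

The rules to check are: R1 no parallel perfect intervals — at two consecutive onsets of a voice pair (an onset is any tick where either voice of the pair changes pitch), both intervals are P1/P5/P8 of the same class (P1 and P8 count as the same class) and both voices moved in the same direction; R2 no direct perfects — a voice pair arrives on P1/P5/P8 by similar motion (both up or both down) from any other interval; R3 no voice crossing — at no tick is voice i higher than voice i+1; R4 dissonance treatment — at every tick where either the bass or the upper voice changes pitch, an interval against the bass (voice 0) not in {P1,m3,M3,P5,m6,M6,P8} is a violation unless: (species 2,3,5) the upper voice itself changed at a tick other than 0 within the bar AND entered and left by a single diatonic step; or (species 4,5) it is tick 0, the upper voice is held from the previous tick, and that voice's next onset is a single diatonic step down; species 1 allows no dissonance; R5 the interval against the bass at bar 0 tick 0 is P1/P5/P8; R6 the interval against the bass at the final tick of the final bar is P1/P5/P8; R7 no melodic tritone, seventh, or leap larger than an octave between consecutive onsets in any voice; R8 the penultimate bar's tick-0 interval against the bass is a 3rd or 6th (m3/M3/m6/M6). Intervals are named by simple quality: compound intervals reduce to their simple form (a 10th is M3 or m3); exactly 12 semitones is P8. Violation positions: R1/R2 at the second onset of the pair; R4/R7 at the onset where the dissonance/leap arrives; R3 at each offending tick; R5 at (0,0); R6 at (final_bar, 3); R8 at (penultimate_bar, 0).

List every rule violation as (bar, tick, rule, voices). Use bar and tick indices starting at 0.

(1, 1, R4, (0, 1))
(1, 1, R7, (1,))
(1, 2, R7, (1,))
(3, 3, R7, (1,))
(4, 0, R4, (0, 1))
(4, 0, R7, (1,))
(4, 2, R7, (1,))
(8, 0, R2, (0, 1))
(8, 0, R7, (1,))

bar 0: v0=G3 v1=G4 downbeat P8
bar 1: v0=F3 v1=C4 downbeat P5
bar 2: v0=E3 v1=E4 downbeat P8
bar 3: v0=D3 v1=D4 downbeat P8
bar 4: v0=B2 v1=F3 downbeat TT
bar 5: v0=C3 v1=A3 downbeat M6
bar 6: v0=D3 v1=A3 downbeat P5
bar 7: v0=F3 v1=D4 downbeat M6
bar 8: v0=G3 v1=G4 downbeat P8
  -> R4 @ bar 1 tick 1 v(0, 1): F3/E5 M7 untreated
  -> R7 @ bar 1 tick 1 v(1,): C4->E5 leap 16st
  -> R7 @ bar 1 tick 2 v(1,): E5->A3 leap 19st
  -> R7 @ bar 3 tick 3 v(1,): F3->B3 leap 6st
  -> R4 @ bar 4 tick 0 v(0, 1): B2/F3 TT untreated
  -> R7 @ bar 4 tick 0 v(1,): B3->F3 leap 6st
  -> R7 @ bar 4 tick 2 v(1,): F3->B3 leap 6st
  -> R2 @ bar 8 tick 0 v(0, 1): F3/A3 M3 -> G3/G4 P8 similar
  -> R7 @ bar 8 tick 0 v(1,): A3->G4 leap 10st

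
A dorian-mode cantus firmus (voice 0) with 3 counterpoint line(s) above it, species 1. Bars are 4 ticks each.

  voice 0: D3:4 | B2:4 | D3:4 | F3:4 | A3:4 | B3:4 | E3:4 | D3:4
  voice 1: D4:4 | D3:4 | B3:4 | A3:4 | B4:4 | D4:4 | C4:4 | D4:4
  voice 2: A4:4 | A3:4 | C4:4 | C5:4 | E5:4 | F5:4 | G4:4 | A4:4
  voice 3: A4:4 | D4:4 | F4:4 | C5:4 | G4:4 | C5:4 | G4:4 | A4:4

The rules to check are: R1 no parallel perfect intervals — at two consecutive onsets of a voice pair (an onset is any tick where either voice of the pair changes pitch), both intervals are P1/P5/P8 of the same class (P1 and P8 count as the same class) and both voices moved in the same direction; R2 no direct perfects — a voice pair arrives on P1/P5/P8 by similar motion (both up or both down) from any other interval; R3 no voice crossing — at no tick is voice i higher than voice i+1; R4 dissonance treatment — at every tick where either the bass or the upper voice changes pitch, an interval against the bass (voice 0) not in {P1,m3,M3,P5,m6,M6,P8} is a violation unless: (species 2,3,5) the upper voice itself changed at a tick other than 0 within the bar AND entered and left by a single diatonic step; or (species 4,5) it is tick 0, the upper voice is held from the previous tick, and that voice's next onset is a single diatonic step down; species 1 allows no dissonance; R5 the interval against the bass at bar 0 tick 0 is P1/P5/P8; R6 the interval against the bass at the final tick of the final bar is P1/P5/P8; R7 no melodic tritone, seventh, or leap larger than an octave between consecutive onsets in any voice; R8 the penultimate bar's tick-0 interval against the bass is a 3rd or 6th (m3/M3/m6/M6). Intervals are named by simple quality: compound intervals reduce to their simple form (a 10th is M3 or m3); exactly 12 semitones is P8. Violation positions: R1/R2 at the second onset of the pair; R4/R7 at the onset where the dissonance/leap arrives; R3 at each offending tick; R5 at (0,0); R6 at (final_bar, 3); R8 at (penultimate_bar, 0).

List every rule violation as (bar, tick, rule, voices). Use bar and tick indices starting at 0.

bar 0: v0=D3 v1=D4 v2=A4 v3=A4 downbeat P5
bar 1: v0=B2 v1=D3 v2=A3 v3=D4 downbeat m3
bar 2: v0=D3 v1=B3 v2=C4 v3=F4 downbeat m3
bar 3: v0=F3 v1=A3 v2=C5 v3=C5 downbeat P5
bar 4: v0=A3 v1=B4 v2=E5 v3=G4 downbeat m7
bar 5: v0=B3 v1=D4 v2=F5 v3=C5 downbeat m2
bar 6: v0=E3 v1=C4 v2=G4 v3=G4 downbeat m3
bar 7: v0=D3 v1=D4 v2=A4 v3=A4 downbeat P5
  -> R1 @ bar 1 tick 0 v(1, 2): D4/A4 P5 -> D3/A3 P5 similar
  -> R2 @ bar 1 tick 0 v(1, 3): D4/A4 P5 -> D3/D4 P8 similar
  -> R4 @ bar 1 tick 0 v(0, 2): B2/A3 m7 untreated
  -> R4 @ bar 2 tick 0 v(0, 2): D3/C4 m7 untreated
  -> R2 @ bar 3 tick 0 v(0, 2): D3/C4 m7 -> F3/C5 P5 similar
  -> R2 @ bar 3 tick 0 v(0, 3): D3/F4 m3 -> F3/C5 P5 similar
  -> R2 @ bar 3 tick 0 v(2, 3): C4/F4 P4 -> C5/C5 P1 similar
  -> R1 @ bar 4 tick 0 v(0, 2): F3/C5 P5 -> A3/E5 P5 similar
  -> R3 @ bar 4 tick 0 v(2, 3): E5 above G4
  -> R4 @ bar 4 tick 0 v(0, 1): A3/B4 M2 untreated
  -> R4 @ bar 4 tick 0 v(0, 3): A3/G4 m7 untreated
  -> R7 @ bar 4 tick 0 v(1,): A3->B4 leap 14st
  -> R3 @ bar 4 tick 1 v(2, 3): E5 above G4
  -> R3 @ bar 4 tick 2 v(2, 3): E5 above G4
  -> R3 @ bar 4 tick 3 v(2, 3): E5 above G4
  -> R3 @ bar 5 tick 0 v(2, 3): F5 above C5
  -> R4 @ bar 5 tick 0 v(0, 2): B3/F5 TT untreated
  -> R4 @ bar 5 tick 0 v(0, 3): B3/C5 m2 untreated
  -> R3 @ bar 5 tick 1 v(2, 3): F5 above C5
  -> R3 @ bar 5 tick 2 v(2, 3): F5 above C5
  -> R3 @ bar 5 tick 3 v(2, 3): F5 above C5
  -> R2 @ bar 6 tick 0 v(1, 2): D4/F5 m3 -> C4/G4 P5 similar
  -> R2 @ bar 6 tick 0 v(1, 3): D4/C5 m7 -> C4/G4 P5 similar
  -> R2 @ bar 6 tick 0 v(2, 3): F5/C5 P4 -> G4/G4 P1 similar
  -> R7 @ bar 6 tick 0 v(2,): F5->G4 leap 10st
  -> R1 @ bar 7 tick 0 v(1, 2): C4/G4 P5 -> D4/A4 P5 similar
  -> R1 @ bar 7 tick 0 v(1, 3): C4/G4 P5 -> D4/A4 P5 similar
  -> R1 @ bar 7 tick 0 v(2, 3): G4/G4 P1 -> A4/A4 P1 similar

(1, 0, R1, (1, 2))
(1, 0, R2, (1, 3))
(1, 0, R4, (0, 2))
(2, 0, R4, (0, 2))
(3, 0, R2, (0, 2))
(3, 0, R2, (0, 3))
(3, 0, R2, (2, 3))
(4, 0, R1, (0, 2))
(4, 0, R3, (2, 3))
(4, 0, R4, (0, 1))
(4, 0, R4, (0, 3))
(4, 0, R7, (1,))
(4, 1, R3, (2, 3))
(4, 2, R3, (2, 3))
(4, 3, R3, (2, 3))
(5, 0, R3, (2, 3))
(5, 0, R4, (0, 2))
(5, 0, R4, (0, 3))
(5, 1, R3, (2, 3))
(5, 2, R3, (2, 3))
(5, 3, R3, (2, 3))
(6, 0, R2, (1, 2))
(6, 0, R2, (1, 3))
(6, 0, R2, (2, 3))
(6, 0, R7, (2,))
(7, 0, R1, (1, 2))
(7, 0, R1, (1, 3))
(7, 0, R1, (2, 3))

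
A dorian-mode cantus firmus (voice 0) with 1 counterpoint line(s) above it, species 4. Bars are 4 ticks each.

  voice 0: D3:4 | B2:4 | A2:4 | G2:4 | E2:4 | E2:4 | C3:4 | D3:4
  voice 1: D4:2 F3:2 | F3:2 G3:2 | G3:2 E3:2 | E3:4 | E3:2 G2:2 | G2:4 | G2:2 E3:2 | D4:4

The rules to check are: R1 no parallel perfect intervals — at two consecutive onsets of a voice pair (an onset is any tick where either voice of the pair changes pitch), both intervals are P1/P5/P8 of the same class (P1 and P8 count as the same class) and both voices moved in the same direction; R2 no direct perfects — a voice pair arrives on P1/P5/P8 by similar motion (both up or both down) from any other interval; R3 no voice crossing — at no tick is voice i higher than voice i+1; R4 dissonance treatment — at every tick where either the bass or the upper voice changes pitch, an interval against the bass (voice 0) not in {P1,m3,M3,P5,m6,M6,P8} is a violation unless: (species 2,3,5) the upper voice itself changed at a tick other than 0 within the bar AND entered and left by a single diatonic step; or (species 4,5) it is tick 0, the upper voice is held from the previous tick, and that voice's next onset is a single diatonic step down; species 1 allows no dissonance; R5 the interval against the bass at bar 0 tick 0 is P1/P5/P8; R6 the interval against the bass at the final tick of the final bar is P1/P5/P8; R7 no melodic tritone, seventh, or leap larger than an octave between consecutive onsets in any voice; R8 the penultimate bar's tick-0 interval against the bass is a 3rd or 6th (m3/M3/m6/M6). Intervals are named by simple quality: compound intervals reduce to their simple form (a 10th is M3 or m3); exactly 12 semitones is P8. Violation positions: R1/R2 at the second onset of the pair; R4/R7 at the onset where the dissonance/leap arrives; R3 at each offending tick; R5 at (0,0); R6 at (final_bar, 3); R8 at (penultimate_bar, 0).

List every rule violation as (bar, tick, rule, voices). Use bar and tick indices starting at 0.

bar 0: v0=D3 v1=D4 downbeat P8
bar 1: v0=B2 v1=F3 downbeat TT
bar 2: v0=A2 v1=G3 downbeat m7
bar 3: v0=G2 v1=E3 downbeat M6
bar 4: v0=E2 v1=E3 downbeat P8
bar 5: v0=E2 v1=G2 downbeat m3
bar 6: v0=C3 v1=G2 downbeat P4
bar 7: v0=D3 v1=D4 downbeat P8
  -> R4 @ bar 1 tick 0 v(0, 1): B2/F3 TT untreated
  -> R4 @ bar 2 tick 0 v(0, 1): A2/G3 m7 untreated
  -> R3 @ bar 6 tick 0 v(0, 1): C3 above G2
  -> R4 @ bar 6 tick 0 v(0, 1): C3/G2 P4 untreated
  -> R8 @ bar 6 tick 0 v(0, 1): penult P4 not 3rd/6th
  -> R3 @ bar 6 tick 1 v(0, 1): C3 above G2
  -> R2 @ bar 7 tick 0 v(0, 1): C3/E3 M3 -> D3/D4 P8 similar
  -> R7 @ bar 7 tick 0 v(1,): E3->D4 leap 10st

(1, 0, R4, (0, 1))
(2, 0, R4, (0, 1))
(6, 0, R3, (0, 1))
(6, 0, R4, (0, 1))
(6, 0, R8, (0, 1))
(6, 1, R3, (0, 1))
(7, 0, R2, (0, 1))
(7, 0, R7, (1,))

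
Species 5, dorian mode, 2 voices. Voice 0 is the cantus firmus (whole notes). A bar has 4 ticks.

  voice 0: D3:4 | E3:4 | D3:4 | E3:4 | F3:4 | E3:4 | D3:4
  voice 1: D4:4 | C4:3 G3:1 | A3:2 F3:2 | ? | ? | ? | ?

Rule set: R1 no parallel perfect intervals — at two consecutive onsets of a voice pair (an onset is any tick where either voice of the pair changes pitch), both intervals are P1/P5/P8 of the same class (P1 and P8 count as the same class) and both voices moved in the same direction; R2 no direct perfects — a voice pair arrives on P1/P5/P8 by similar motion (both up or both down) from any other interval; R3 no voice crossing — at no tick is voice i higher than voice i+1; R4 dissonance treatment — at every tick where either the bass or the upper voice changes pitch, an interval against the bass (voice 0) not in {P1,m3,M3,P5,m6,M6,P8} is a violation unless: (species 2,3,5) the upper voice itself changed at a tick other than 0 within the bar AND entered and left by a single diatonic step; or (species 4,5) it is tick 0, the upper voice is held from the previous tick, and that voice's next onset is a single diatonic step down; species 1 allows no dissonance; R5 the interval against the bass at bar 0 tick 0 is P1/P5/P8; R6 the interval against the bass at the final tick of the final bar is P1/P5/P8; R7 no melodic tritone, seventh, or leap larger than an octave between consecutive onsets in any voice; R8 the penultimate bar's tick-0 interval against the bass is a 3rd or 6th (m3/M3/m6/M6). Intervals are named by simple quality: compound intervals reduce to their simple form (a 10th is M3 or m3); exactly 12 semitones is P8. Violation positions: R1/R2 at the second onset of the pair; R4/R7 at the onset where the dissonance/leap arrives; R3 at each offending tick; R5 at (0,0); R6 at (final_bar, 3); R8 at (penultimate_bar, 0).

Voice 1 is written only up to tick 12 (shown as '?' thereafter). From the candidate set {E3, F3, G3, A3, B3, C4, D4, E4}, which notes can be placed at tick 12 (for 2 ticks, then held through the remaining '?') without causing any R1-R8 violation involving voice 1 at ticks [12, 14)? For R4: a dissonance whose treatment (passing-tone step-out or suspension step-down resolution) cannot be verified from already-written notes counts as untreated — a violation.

E3: legal
F3: violates R4
G3: legal
A3: violates R4
B3: violates R2,R7
C4: legal
D4: violates R4
E4: violates R2,R7

{C4, E3, G3}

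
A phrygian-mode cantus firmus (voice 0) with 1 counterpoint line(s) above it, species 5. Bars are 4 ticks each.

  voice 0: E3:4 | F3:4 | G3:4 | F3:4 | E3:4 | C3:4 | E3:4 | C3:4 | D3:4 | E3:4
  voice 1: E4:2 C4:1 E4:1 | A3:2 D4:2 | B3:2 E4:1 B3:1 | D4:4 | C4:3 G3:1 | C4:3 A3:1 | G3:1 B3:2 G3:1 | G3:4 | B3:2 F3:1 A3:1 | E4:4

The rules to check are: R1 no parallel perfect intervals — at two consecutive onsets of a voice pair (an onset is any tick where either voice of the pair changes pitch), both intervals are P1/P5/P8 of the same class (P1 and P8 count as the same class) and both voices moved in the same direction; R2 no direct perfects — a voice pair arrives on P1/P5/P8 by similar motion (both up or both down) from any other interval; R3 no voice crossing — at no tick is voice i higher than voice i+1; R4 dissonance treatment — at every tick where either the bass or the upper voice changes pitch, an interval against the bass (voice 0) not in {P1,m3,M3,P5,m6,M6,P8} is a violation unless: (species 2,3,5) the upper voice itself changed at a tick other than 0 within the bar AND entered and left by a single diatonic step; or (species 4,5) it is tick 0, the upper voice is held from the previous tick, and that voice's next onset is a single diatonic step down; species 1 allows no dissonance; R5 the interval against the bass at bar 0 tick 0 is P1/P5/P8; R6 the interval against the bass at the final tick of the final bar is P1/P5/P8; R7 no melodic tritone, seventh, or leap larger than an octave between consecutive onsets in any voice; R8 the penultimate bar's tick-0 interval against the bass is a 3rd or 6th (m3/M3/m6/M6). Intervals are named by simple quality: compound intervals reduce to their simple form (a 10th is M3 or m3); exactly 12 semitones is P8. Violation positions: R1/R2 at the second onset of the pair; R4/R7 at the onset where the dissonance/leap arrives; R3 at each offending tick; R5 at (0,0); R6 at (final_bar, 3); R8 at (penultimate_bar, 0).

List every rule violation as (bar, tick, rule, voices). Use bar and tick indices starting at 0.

bar 0: v0=E3 v1=E4 downbeat P8
bar 1: v0=F3 v1=A3 downbeat M3
bar 2: v0=G3 v1=B3 downbeat M3
bar 3: v0=F3 v1=D4 downbeat M6
bar 4: v0=E3 v1=C4 downbeat m6
bar 5: v0=C3 v1=C4 downbeat P8
bar 6: v0=E3 v1=G3 downbeat m3
bar 7: v0=C3 v1=G3 downbeat P5
bar 8: v0=D3 v1=B3 downbeat M6
bar 9: v0=E3 v1=E4 downbeat P8
  -> R7 @ bar 8 tick 2 v(1,): B3->F3 leap 6st
  -> R2 @ bar 9 tick 0 v(0, 1): D3/A3 P5 -> E3/E4 P8 similar

(8, 2, R7, (1,))
(9, 0, R2, (0, 1))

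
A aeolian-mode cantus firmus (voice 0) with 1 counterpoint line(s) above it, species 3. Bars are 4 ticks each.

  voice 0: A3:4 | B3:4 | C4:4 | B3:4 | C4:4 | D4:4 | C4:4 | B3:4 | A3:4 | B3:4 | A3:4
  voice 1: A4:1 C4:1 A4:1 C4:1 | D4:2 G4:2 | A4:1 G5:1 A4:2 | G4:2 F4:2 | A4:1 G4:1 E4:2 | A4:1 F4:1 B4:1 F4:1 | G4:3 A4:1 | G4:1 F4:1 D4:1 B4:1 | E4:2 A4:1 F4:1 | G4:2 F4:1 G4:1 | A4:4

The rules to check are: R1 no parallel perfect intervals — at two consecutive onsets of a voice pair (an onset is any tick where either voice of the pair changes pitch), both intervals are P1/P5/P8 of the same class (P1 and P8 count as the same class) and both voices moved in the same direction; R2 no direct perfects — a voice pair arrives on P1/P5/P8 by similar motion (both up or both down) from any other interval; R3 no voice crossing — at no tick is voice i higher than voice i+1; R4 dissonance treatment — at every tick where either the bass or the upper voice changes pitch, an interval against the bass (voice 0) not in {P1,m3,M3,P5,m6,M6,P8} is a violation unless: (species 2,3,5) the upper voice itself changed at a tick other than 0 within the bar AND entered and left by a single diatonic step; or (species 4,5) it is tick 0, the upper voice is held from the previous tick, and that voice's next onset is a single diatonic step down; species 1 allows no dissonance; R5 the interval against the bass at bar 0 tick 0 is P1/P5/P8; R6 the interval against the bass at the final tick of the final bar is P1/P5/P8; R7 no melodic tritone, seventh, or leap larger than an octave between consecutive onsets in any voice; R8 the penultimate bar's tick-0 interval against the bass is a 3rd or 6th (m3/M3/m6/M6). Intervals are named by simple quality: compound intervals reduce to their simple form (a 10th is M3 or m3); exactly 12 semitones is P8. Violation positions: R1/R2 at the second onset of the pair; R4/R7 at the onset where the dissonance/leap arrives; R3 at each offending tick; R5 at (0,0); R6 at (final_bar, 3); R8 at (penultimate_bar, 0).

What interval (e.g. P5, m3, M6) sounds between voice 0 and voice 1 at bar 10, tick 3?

voice 0=A3 voice 1=A4 -> P8

P8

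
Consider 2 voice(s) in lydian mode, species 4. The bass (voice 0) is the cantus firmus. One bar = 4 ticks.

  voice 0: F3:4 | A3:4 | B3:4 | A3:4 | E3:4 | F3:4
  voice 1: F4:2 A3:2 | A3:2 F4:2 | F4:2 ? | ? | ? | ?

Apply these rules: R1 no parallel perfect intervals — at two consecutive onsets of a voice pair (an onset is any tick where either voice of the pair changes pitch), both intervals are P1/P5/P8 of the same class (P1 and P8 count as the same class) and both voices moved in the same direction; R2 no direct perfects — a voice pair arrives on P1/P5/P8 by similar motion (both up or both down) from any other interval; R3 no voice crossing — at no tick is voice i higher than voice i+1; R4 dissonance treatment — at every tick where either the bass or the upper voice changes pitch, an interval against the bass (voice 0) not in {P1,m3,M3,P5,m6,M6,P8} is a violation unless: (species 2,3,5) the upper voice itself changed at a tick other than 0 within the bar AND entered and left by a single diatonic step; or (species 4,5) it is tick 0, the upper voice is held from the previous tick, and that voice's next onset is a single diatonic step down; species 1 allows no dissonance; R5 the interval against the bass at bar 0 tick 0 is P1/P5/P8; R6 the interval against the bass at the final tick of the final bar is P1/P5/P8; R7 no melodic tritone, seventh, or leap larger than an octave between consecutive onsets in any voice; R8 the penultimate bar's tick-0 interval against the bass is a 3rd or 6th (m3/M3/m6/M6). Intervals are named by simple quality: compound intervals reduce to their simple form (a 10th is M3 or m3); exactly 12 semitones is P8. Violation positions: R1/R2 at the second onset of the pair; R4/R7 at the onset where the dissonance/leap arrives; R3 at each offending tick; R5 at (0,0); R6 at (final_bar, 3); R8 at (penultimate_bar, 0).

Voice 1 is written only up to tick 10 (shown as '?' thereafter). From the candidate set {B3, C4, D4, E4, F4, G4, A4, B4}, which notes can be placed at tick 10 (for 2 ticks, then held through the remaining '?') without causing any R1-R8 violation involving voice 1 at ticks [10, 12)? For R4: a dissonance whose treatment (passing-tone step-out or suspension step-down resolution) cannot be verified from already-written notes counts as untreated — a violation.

{D4, F4, G4}

B3: violates R7
C4: violates R4
D4: legal
E4: violates R4
F4: legal
G4: legal
A4: violates R4
B4: violates R7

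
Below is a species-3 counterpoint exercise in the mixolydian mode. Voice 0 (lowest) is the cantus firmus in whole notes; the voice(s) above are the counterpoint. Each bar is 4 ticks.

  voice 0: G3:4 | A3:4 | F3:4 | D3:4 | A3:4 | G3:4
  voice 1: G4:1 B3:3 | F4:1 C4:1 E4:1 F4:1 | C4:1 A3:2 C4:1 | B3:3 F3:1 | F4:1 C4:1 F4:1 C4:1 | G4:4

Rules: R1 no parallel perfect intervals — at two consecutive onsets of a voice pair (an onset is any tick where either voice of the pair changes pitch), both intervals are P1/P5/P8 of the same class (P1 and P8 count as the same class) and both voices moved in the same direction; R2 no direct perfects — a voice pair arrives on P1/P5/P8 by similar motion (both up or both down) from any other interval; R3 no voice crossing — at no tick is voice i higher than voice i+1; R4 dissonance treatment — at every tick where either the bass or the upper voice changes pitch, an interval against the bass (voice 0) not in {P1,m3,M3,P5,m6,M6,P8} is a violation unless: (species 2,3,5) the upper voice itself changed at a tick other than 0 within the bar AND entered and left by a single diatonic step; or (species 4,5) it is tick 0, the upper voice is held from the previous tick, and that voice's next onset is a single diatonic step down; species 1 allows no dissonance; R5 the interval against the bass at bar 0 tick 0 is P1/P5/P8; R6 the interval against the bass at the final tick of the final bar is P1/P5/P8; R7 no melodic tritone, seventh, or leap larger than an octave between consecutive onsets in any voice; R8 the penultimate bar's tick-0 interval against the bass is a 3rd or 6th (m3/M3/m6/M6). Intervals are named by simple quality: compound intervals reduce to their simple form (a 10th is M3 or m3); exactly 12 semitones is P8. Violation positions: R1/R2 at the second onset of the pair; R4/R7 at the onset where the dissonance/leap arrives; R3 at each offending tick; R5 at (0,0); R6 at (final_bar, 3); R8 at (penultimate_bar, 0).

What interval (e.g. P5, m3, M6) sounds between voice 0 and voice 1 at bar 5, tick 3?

P8

voice 0=G3 voice 1=G4 -> P8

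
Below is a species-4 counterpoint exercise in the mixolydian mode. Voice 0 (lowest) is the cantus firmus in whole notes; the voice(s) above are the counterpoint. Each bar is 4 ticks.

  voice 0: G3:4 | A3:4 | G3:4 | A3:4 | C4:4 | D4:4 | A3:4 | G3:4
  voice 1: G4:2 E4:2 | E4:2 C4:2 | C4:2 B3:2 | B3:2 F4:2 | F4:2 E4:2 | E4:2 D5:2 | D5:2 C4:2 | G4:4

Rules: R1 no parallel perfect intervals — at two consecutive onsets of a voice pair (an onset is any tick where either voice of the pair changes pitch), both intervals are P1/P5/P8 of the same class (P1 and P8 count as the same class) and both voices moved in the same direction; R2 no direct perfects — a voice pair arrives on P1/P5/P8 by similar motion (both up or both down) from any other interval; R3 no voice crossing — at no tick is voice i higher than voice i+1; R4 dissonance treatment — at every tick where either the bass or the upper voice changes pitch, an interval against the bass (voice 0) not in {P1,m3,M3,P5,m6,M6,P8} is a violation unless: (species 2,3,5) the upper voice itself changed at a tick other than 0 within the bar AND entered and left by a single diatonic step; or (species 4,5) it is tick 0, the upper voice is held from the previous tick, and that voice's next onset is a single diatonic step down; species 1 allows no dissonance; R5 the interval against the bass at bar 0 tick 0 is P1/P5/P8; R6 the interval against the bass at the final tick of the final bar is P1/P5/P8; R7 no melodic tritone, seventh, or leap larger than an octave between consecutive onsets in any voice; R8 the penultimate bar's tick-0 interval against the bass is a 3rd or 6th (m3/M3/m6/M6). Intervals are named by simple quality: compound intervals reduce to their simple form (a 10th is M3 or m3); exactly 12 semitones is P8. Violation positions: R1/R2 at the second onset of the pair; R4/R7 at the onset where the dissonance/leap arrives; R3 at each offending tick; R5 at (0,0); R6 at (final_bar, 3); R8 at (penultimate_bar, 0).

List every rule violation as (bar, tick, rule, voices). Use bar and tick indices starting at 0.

(3, 0, R4, (0, 1))
(3, 2, R7, (1,))
(5, 0, R4, (0, 1))
(5, 2, R7, (1,))
(6, 0, R4, (0, 1))
(6, 0, R8, (0, 1))
(6, 2, R7, (1,))

bar 0: v0=G3 v1=G4 downbeat P8
bar 1: v0=A3 v1=E4 downbeat P5
bar 2: v0=G3 v1=C4 downbeat P4
bar 3: v0=A3 v1=B3 downbeat M2
bar 4: v0=C4 v1=F4 downbeat P4
bar 5: v0=D4 v1=E4 downbeat M2
bar 6: v0=A3 v1=D5 downbeat P4
bar 7: v0=G3 v1=G4 downbeat P8
  -> R4 @ bar 3 tick 0 v(0, 1): A3/B3 M2 untreated
  -> R7 @ bar 3 tick 2 v(1,): B3->F4 leap 6st
  -> R4 @ bar 5 tick 0 v(0, 1): D4/E4 M2 untreated
  -> R7 @ bar 5 tick 2 v(1,): E4->D5 leap 10st
  -> R4 @ bar 6 tick 0 v(0, 1): A3/D5 P4 untreated
  -> R8 @ bar 6 tick 0 v(0, 1): penult P4 not 3rd/6th
  -> R7 @ bar 6 tick 2 v(1,): D5->C4 leap 14st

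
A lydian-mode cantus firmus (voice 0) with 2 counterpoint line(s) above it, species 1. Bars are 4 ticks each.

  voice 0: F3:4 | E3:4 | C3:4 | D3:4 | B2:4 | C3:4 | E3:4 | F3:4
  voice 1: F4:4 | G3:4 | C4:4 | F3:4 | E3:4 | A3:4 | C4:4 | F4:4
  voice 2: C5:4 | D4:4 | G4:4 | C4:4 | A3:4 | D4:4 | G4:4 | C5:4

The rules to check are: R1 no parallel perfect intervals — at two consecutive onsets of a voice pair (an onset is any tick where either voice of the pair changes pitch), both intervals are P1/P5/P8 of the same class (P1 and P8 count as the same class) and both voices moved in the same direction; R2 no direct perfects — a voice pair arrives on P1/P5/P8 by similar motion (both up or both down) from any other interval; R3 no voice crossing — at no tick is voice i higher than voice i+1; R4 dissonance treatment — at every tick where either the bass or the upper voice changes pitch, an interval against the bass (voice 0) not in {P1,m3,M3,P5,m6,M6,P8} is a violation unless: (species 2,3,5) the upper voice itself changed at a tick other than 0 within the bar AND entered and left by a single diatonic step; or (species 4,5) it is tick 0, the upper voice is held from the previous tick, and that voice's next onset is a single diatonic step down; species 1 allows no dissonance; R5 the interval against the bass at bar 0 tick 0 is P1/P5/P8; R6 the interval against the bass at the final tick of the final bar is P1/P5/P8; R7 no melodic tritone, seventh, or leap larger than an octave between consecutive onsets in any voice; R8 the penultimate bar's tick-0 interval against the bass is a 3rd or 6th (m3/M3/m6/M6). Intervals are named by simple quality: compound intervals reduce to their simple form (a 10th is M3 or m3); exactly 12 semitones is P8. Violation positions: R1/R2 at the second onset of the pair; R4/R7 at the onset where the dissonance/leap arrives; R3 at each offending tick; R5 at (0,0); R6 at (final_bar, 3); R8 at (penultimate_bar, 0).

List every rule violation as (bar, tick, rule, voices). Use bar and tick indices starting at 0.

(1, 0, R1, (1, 2))
(1, 0, R4, (0, 2))
(1, 0, R7, (1,))
(1, 0, R7, (2,))
(2, 0, R1, (1, 2))
(3, 0, R1, (1, 2))
(3, 0, R4, (0, 2))
(4, 0, R4, (0, 1))
(4, 0, R4, (0, 2))
(5, 0, R4, (0, 2))
(6, 0, R2, (1, 2))
(7, 0, R1, (1, 2))
(7, 0, R2, (0, 1))
(7, 0, R2, (0, 2))

bar 0: v0=F3 v1=F4 v2=C5 downbeat P5
bar 1: v0=E3 v1=G3 v2=D4 downbeat m7
bar 2: v0=C3 v1=C4 v2=G4 downbeat P5
bar 3: v0=D3 v1=F3 v2=C4 downbeat m7
bar 4: v0=B2 v1=E3 v2=A3 downbeat m7
bar 5: v0=C3 v1=A3 v2=D4 downbeat M2
bar 6: v0=E3 v1=C4 v2=G4 downbeat m3
bar 7: v0=F3 v1=F4 v2=C5 downbeat P5
  -> R1 @ bar 1 tick 0 v(1, 2): F4/C5 P5 -> G3/D4 P5 similar
  -> R4 @ bar 1 tick 0 v(0, 2): E3/D4 m7 untreated
  -> R7 @ bar 1 tick 0 v(1,): F4->G3 leap 10st
  -> R7 @ bar 1 tick 0 v(2,): C5->D4 leap 10st
  -> R1 @ bar 2 tick 0 v(1, 2): G3/D4 P5 -> C4/G4 P5 similar
  -> R1 @ bar 3 tick 0 v(1, 2): C4/G4 P5 -> F3/C4 P5 similar
  -> R4 @ bar 3 tick 0 v(0, 2): D3/C4 m7 untreated
  -> R4 @ bar 4 tick 0 v(0, 1): B2/E3 P4 untreated
  -> R4 @ bar 4 tick 0 v(0, 2): B2/A3 m7 untreated
  -> R4 @ bar 5 tick 0 v(0, 2): C3/D4 M2 untreated
  -> R2 @ bar 6 tick 0 v(1, 2): A3/D4 P4 -> C4/G4 P5 similar
  -> R1 @ bar 7 tick 0 v(1, 2): C4/G4 P5 -> F4/C5 P5 similar
  -> R2 @ bar 7 tick 0 v(0, 1): E3/C4 m6 -> F3/F4 P8 similar
  -> R2 @ bar 7 tick 0 v(0, 2): E3/G4 m3 -> F3/C5 P5 similar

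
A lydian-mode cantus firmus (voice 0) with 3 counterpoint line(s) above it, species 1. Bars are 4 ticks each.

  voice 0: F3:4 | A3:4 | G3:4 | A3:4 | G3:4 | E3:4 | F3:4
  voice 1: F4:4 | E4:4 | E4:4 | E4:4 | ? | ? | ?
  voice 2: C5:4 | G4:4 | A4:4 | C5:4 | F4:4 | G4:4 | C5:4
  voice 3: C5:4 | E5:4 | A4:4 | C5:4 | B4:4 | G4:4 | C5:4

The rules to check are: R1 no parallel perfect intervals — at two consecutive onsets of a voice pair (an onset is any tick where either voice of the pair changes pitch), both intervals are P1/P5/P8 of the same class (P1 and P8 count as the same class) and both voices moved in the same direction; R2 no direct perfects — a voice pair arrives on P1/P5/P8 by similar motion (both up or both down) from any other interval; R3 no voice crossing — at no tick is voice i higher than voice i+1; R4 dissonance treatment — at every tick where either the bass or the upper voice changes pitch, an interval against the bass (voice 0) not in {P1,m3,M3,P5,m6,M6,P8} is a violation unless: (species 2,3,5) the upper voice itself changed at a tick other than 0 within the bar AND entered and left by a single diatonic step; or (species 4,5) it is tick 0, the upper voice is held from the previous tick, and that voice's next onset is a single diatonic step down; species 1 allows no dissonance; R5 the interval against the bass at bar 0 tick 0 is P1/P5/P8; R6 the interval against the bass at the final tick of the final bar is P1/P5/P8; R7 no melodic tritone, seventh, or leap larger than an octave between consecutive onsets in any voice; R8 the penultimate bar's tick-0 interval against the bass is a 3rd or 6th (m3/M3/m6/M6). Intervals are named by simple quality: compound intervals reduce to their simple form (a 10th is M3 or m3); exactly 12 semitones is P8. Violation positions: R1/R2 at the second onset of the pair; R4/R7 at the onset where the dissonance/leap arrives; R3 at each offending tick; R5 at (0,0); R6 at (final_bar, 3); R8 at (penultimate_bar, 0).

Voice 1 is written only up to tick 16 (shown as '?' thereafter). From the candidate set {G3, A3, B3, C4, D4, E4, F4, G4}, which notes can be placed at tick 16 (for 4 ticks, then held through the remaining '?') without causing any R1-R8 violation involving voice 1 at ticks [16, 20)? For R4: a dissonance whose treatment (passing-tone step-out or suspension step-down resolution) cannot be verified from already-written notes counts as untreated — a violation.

G3: violates R2
A3: violates R4
B3: violates R2
C4: violates R4
D4: violates R1
E4: legal
F4: violates R4
G4: violates R3

{E4}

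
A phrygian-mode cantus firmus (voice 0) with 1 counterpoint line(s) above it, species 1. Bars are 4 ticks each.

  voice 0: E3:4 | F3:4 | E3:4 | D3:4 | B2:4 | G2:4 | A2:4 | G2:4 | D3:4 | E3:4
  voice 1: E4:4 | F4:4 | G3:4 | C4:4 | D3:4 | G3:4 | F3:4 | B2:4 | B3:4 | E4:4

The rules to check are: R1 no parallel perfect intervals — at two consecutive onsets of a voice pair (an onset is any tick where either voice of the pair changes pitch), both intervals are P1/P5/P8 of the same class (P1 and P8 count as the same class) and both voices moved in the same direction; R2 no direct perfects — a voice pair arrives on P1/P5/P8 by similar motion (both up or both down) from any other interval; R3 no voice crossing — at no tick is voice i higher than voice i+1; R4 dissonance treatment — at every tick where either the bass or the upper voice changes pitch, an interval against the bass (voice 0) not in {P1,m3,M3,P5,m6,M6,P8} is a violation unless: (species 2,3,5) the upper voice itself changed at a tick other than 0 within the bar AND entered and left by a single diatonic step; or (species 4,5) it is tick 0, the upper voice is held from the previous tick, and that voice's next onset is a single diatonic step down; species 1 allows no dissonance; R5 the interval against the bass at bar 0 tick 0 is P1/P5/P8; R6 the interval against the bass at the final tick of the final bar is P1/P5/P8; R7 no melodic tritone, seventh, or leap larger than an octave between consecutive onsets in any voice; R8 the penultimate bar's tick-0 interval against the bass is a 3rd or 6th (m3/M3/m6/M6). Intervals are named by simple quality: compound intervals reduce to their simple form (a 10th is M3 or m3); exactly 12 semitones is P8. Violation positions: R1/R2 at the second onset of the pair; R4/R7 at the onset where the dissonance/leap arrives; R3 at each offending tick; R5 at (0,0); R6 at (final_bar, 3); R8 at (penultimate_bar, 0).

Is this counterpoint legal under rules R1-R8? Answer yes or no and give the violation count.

bar 0: v0=E3 v1=E4 (P8)
bar 1: v0=F3 v1=F4 (P8)
bar 2: v0=E3 v1=G3 (m3)
bar 3: v0=D3 v1=C4 (m7)
bar 4: v0=B2 v1=D3 (m3)
bar 5: v0=G2 v1=G3 (P8)
bar 6: v0=A2 v1=F3 (m6)
bar 7: v0=G2 v1=B2 (M3)
bar 8: v0=D3 v1=B3 (M6)
bar 9: v0=E3 v1=E4 (P8)
  R1 @ bar1.0: E3/E4 P8 -> F3/F4 P8 similar
  R7 @ bar2.0: F4->G3 leap 10st
  R4 @ bar3.0: D3/C4 m7 untreated
  R7 @ bar4.0: C4->D3 leap 10st
  R7 @ bar7.0: F3->B2 leap 6st
  R2 @ bar9.0: D3/B3 M6 -> E3/E4 P8 similar

No (6 violations)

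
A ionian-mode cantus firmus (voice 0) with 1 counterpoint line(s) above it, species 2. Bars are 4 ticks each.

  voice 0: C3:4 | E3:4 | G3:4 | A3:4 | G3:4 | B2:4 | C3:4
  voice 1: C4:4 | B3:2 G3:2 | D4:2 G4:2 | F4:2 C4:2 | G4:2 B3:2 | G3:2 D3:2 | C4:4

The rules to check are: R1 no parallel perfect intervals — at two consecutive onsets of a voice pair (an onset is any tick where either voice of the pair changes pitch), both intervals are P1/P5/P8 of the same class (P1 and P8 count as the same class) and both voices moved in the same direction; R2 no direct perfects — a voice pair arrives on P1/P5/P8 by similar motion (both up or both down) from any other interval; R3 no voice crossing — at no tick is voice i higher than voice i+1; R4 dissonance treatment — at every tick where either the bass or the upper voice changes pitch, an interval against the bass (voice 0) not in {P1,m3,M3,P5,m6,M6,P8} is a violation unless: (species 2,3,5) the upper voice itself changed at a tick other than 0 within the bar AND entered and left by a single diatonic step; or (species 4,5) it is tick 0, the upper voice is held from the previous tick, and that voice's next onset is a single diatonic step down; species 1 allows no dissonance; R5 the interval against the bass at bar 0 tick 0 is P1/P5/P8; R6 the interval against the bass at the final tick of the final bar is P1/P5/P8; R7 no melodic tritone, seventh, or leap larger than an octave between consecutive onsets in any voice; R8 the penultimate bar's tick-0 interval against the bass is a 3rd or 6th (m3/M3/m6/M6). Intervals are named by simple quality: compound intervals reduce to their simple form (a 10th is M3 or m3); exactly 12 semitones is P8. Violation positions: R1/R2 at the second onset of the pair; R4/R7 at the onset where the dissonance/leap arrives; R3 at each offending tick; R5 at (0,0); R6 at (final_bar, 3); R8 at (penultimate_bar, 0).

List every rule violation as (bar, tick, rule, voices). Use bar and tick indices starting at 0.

bar 0: v0=C3 v1=C4 downbeat P8
bar 1: v0=E3 v1=B3 downbeat P5
bar 2: v0=G3 v1=D4 downbeat P5
bar 3: v0=A3 v1=F4 downbeat m6
bar 4: v0=G3 v1=G4 downbeat P8
bar 5: v0=B2 v1=G3 downbeat m6
bar 6: v0=C3 v1=C4 downbeat P8
  -> R2 @ bar 2 tick 0 v(0, 1): E3/G3 m3 -> G3/D4 P5 similar
  -> R2 @ bar 6 tick 0 v(0, 1): B2/D3 m3 -> C3/C4 P8 similar
  -> R7 @ bar 6 tick 0 v(1,): D3->C4 leap 10st

(2, 0, R2, (0, 1))
(6, 0, R2, (0, 1))
(6, 0, R7, (1,))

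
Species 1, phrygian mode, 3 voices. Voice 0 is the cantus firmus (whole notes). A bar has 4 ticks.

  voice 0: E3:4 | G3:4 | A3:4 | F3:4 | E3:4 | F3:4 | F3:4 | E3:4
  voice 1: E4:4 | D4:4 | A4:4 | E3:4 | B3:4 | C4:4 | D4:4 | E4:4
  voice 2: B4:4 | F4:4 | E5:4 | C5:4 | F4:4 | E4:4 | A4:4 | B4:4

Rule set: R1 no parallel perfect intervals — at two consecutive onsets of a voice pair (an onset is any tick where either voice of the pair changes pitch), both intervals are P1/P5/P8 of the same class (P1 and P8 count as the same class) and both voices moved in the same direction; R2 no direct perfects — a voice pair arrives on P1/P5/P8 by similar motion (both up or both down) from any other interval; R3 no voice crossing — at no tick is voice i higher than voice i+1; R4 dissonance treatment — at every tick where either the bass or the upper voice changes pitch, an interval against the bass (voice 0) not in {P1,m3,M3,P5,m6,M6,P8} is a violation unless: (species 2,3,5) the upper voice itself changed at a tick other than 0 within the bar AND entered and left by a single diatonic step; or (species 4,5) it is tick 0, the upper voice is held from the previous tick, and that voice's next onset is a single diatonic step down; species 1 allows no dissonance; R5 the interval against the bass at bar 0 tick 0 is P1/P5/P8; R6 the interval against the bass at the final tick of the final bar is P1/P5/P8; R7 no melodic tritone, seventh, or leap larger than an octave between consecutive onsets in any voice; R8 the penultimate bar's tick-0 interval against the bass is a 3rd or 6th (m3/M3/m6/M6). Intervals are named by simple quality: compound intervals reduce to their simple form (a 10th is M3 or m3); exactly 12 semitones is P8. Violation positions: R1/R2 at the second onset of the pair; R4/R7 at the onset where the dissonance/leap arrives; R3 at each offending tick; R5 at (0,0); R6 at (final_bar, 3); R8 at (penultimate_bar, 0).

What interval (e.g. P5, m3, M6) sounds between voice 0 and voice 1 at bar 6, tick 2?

voice 0=F3 voice 1=D4 -> M6

M6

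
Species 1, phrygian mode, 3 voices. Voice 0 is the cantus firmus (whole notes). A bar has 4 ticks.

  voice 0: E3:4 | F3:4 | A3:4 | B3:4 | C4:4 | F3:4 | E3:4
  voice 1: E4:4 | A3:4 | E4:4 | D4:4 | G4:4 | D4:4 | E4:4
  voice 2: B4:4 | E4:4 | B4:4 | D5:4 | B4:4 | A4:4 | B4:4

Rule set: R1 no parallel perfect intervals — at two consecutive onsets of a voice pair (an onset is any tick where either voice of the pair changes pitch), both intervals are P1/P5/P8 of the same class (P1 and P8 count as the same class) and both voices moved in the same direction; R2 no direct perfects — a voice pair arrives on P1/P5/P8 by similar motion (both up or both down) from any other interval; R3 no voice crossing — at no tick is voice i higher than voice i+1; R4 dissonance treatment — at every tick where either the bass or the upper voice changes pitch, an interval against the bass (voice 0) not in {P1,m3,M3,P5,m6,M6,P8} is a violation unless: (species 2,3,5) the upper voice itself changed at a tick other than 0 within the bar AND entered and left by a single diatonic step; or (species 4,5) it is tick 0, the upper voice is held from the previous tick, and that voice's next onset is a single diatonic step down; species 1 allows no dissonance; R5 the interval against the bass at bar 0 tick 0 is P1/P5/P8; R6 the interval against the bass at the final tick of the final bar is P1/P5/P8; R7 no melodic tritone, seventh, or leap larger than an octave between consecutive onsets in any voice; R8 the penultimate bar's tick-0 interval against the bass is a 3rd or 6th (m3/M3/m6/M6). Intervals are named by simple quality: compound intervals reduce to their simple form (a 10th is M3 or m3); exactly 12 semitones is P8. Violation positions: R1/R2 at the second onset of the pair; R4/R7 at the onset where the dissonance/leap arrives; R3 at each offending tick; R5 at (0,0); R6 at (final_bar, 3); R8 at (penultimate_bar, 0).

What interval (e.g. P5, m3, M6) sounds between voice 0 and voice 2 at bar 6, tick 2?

voice 0=E3 voice 2=B4 -> P5

P5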